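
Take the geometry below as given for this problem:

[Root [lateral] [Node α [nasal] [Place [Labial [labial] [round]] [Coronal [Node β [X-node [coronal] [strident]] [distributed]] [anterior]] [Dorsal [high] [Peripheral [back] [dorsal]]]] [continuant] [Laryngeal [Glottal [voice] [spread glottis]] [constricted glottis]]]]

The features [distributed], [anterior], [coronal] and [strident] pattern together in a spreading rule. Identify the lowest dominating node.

Coronal

[distributed] is immediately dominated by Node β.
[anterior] is immediately dominated by Coronal.
[coronal] is immediately dominated by X-node.
[strident] is immediately dominated by X-node.
The lowest node appearing on every path is Coronal; each proper daughter of Coronal fails to dominate at least one of the listed features.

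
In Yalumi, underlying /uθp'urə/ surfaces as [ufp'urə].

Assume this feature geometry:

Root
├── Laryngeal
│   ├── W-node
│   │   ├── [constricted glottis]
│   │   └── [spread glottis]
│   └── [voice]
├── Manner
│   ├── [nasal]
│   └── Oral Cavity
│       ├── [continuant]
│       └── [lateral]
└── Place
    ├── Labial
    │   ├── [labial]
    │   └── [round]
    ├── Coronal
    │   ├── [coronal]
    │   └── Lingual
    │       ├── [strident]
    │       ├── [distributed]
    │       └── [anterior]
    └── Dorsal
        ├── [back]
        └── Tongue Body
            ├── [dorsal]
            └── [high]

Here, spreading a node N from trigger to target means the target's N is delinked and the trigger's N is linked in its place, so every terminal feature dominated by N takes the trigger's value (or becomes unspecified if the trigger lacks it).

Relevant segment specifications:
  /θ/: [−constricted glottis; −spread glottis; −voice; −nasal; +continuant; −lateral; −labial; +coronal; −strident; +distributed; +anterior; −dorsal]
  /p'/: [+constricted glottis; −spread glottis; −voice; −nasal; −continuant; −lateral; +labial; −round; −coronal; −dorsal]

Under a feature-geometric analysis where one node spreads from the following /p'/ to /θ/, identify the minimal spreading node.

Comparing /θ/ with its surface form [f], the features that change are [labial], [round], [coronal], [anterior], [distributed], [strident].
The smallest constituent containing every changed terminal is Place — each of its daughters lacks at least one of the affected features.
If Place spreads, every terminal under it takes /p'/'s value, producing [f] as observed.
Had Root spread, [continuant], [constricted glottis] would have taken /p'/'s values; they stay as in /θ/, confirming the spreading constituent is exactly Place.

Place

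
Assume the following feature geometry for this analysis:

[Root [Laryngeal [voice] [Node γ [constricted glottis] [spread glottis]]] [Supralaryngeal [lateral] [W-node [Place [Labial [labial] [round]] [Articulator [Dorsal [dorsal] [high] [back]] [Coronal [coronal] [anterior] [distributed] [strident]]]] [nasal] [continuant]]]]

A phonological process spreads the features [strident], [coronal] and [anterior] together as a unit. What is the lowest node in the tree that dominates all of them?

Coronal

[strident] lies under Coronal (below Supralaryngeal).
[coronal]: Root ▹ Supralaryngeal ▹ W-node ▹ Place ▹ Articulator ▹ Coronal ▹ [coronal].
[anterior] lies under Coronal (below Supralaryngeal).
These paths first converge at Coronal; no daughter of Coronal dominates all 3 features, so Coronal is the minimal constituent.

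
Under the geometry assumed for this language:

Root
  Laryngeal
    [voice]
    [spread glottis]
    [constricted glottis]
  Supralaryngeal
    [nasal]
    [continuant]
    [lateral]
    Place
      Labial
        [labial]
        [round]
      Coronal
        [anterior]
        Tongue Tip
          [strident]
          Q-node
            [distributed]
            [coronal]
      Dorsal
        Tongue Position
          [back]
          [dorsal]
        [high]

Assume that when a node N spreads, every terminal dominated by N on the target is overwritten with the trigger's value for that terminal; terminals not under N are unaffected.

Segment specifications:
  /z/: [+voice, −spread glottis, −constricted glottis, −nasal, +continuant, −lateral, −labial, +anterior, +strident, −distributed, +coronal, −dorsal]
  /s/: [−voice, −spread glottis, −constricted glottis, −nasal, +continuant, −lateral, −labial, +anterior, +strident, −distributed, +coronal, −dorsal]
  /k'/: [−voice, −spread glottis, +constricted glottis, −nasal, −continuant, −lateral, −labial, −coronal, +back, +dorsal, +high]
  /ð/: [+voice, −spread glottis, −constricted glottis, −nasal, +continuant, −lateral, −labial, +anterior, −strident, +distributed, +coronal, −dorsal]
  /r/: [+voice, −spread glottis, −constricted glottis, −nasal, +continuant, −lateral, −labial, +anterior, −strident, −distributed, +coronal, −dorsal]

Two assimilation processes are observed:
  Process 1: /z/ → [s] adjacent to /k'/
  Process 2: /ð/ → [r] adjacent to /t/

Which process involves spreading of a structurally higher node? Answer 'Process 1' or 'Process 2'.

Process 1

Process 1: the feature that changes is [voice]; the minimal node is [voice] (depth 2).
Process 2 alters [distributed]; the lowest dominating node is [distributed] (depth 6 from Root).
[voice] (depth 2) sits above [distributed] (depth 6), making Process 1 the one with the higher spreading node.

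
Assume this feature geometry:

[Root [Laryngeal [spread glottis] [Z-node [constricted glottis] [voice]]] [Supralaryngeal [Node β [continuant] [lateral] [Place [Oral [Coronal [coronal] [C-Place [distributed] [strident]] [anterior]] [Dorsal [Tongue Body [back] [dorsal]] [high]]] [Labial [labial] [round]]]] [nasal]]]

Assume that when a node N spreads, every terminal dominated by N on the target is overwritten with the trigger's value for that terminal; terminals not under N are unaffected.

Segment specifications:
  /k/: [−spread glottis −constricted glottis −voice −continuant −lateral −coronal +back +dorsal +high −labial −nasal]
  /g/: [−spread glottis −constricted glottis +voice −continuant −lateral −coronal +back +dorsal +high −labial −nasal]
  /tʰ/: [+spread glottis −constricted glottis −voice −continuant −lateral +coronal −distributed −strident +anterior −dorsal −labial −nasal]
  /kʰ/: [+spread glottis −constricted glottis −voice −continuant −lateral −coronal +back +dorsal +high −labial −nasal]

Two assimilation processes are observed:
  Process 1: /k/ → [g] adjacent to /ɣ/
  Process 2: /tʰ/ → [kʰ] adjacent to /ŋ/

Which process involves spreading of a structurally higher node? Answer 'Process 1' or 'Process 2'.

Process 1: the feature that changes is [voice]; the minimal node is [voice] (depth 3).
Process 2 alters [coronal], [anterior], [distributed], [strident], [dorsal], [high], [back]; the lowest common ancestor is Oral (depth 4 from Root).
[voice] (depth 3) sits above Oral (depth 4), making Process 1 the one with the higher spreading node.

Process 1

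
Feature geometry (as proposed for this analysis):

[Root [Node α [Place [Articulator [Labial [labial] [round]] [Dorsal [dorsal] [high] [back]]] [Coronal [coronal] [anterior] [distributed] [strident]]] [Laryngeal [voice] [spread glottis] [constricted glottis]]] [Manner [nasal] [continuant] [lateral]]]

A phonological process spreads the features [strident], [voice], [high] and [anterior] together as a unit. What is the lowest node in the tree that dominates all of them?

[strident]: Root → Node α → Place → Coronal → [strident].
[voice]: Root → Node α → Laryngeal → [voice].
[high]: Root → Node α → Place → Articulator → Dorsal → [high].
[anterior]: Root → Node α → Place → Coronal → [anterior].
The lowest node appearing on every path is Node α; each proper daughter of Node α fails to dominate at least one of the listed features.

Node α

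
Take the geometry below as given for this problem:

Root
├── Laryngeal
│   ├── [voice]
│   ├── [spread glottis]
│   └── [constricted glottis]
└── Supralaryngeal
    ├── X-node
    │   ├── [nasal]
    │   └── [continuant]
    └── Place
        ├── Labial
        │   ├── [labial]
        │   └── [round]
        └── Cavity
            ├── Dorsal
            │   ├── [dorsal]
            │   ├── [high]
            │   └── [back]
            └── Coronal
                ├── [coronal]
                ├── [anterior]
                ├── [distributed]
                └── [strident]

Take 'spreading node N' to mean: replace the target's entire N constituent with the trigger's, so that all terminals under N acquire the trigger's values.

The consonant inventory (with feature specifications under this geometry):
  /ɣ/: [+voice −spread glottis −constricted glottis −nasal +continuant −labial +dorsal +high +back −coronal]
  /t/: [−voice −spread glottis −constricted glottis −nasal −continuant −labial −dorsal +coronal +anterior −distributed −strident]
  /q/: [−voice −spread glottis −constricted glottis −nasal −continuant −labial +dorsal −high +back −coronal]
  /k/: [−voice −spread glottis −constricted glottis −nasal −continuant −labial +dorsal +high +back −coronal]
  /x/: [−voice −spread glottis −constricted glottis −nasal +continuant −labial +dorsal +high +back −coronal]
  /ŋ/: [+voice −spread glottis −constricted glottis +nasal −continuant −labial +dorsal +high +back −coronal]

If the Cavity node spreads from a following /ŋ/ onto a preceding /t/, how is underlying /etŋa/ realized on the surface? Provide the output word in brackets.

[ekŋa]

Cavity immediately or transitively dominates [dorsal], [high], [back], [coronal], [anterior], [distributed], [strident].
After delinking /t/'s Cavity and linking /ŋ/'s, the affected terminals become [+dorsal], [+high], [+back], [−coronal]; [voice], [spread glottis], [constricted glottis], … (outside Cavity) are retained from /t/.
This feature bundle is that of [k], so /etŋa/ surfaces as [ekŋa].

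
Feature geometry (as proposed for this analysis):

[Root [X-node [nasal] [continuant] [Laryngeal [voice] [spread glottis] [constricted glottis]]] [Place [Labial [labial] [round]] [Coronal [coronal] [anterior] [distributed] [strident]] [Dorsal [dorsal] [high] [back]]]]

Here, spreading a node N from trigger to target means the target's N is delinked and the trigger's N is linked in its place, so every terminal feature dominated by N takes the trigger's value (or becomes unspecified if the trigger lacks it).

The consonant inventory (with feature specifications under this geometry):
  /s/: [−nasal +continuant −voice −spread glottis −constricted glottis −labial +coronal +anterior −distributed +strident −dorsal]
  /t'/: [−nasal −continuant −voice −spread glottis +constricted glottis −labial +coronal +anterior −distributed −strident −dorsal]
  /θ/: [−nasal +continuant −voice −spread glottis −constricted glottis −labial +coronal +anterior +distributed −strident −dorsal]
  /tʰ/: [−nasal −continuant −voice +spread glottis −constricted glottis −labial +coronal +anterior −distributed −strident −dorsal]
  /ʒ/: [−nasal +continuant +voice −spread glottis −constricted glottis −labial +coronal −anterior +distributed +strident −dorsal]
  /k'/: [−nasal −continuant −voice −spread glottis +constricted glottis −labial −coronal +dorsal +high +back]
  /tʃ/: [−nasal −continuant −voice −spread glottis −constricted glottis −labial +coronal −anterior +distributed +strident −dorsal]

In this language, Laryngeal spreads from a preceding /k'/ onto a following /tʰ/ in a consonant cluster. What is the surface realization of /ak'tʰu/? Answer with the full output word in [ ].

[ak't'u]

Terminals under Laryngeal in this geometry: [voice], [spread glottis], [constricted glottis].
The target acquires /k'/'s values for everything under Laryngeal — [−voice], [−spread glottis], [+constricted glottis] — while keeping its own [nasal], [continuant], [labial], ….
The resulting bundle matches /t'/ in the inventory; substituting it for /tʰ/ gives [ak't'u].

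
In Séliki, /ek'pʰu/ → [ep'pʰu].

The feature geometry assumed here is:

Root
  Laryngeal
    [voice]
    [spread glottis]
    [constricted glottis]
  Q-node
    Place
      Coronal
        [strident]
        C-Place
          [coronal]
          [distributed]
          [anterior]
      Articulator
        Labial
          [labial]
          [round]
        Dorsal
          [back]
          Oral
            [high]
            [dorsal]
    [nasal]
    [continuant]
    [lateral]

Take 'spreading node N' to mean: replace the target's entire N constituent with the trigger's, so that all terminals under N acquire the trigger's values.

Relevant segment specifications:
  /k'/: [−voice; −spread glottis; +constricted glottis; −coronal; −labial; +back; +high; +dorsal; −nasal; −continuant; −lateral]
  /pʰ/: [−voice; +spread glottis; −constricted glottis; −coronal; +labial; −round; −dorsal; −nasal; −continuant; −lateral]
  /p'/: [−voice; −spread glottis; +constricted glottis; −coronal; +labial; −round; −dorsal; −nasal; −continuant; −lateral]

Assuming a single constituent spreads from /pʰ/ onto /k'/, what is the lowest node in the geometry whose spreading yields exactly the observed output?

Feature comparison: [labial], [round], [dorsal], [high], [back] differ between /k'/ and [p']; the remaining terminals match.
In this geometry the lowest node dominating all of them is Articulator: every daughter of Articulator dominates only a proper subset, so no lower node suffices.
If Articulator spreads, every terminal under it takes /pʰ/'s value, producing [p'] as observed.
Features on which the two segments disagree outside Articulator, such as [constricted glottis], [spread glottis], are unchanged — nothing dominating them spread, and Articulator is the minimal sufficient constituent.

Articulator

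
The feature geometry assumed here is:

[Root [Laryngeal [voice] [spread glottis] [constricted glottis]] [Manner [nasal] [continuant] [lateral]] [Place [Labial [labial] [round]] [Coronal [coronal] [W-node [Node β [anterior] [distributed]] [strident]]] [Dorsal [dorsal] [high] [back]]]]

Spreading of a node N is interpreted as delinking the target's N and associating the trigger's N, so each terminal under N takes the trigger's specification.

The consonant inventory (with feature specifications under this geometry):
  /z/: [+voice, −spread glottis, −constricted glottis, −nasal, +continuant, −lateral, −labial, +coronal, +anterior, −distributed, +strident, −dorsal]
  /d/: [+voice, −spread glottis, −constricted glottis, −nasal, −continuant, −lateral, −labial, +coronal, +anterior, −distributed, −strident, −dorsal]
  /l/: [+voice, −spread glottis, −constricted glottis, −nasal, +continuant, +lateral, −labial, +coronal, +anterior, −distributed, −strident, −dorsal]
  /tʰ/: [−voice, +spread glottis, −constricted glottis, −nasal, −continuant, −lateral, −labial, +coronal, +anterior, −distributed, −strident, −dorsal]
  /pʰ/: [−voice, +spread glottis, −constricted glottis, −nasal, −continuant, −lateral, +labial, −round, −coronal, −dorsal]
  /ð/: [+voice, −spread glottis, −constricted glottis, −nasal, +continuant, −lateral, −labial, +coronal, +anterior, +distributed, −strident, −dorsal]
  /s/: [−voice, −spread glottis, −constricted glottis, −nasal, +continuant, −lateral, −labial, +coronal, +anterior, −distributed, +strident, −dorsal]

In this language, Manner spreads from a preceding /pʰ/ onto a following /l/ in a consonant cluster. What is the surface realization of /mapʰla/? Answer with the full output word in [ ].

[mapʰda]

The Manner node dominates the terminals [nasal], [continuant], [lateral].
After delinking /l/'s Manner and linking /pʰ/'s, the affected terminals become [−nasal], [−continuant], [−lateral]; [voice], [spread glottis], [constricted glottis], … (outside Manner) are retained from /l/.
This feature bundle is that of [d], so /mapʰla/ surfaces as [mapʰda].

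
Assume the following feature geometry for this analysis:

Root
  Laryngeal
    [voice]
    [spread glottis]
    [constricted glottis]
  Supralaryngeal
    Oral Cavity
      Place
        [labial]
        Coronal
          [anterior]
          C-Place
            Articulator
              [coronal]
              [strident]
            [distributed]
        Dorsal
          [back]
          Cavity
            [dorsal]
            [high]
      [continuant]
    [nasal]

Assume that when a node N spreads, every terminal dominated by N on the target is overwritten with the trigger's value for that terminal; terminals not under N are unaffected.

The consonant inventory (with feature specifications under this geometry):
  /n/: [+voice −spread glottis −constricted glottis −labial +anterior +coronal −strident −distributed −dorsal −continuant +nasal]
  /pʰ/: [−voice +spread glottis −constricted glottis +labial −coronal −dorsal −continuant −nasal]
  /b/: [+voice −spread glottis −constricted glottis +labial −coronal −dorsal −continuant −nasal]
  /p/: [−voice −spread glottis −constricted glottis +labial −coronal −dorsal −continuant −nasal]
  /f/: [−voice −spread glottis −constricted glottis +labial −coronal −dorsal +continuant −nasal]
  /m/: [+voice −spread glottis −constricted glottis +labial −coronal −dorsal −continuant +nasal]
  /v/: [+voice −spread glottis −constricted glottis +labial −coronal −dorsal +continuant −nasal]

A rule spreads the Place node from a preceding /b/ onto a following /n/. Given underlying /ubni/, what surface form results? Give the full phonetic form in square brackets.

[ubmi]

The Place node dominates the terminals [labial], [anterior], [coronal], [strident], [distributed], [back], [dorsal], [high].
The target acquires /b/'s values for everything under Place — [+labial], [−coronal], [−dorsal] — while keeping its own [voice], [spread glottis], [constricted glottis], ….
This feature bundle is that of [m], so /ubni/ surfaces as [ubmi].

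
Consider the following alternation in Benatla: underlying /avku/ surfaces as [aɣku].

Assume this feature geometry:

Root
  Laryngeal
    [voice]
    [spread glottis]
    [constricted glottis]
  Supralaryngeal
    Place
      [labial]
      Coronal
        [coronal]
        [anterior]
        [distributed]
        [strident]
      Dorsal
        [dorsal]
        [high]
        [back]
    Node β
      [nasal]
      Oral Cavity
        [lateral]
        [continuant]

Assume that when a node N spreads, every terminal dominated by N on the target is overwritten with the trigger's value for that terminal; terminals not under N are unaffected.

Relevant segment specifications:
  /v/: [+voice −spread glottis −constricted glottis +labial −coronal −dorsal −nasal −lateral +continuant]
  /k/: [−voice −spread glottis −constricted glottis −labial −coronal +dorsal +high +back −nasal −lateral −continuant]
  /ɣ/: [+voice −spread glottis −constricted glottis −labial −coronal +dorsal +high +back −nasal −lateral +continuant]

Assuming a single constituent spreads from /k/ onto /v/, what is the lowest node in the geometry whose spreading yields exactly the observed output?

Place

/v/ and [ɣ] differ in [labial], [dorsal], [high], [back]; every other specified feature is identical.
In this geometry the lowest node dominating all of them is Place: every daughter of Place dominates only a proper subset, so no lower node suffices.
If Place spreads, every terminal under it takes /k/'s value, producing [ɣ] as observed.
Since [continuant] is preserved even though /k/ disagrees there, no node above Place spread.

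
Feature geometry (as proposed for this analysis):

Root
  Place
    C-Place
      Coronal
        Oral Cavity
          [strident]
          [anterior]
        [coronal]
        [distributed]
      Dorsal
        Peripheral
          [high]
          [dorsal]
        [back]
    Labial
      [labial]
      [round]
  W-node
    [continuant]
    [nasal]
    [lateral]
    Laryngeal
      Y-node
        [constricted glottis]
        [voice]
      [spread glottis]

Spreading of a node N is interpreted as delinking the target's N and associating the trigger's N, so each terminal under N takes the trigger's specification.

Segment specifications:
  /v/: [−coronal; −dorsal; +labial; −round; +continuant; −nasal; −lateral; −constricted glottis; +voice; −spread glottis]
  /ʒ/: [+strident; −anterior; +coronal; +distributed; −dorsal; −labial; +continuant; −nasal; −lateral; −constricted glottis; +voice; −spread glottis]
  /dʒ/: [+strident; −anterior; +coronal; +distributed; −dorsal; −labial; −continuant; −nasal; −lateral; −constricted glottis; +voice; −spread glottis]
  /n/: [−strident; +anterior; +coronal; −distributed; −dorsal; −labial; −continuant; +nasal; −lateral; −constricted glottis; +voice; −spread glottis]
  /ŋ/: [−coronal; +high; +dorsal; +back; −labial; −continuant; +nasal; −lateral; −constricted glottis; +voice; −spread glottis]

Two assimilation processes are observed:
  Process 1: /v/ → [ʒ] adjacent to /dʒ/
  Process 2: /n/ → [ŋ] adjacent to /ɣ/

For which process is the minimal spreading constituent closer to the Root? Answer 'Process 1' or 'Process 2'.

Process 1

In Process 1, [labial], [round], [coronal], [anterior], [distributed], [strident] change, so the minimal spreading node is Place at depth 1.
Process 2 alters [coronal], [anterior], [distributed], [strident], [dorsal], [high], [back]; the lowest common ancestor is C-Place (depth 2 from Root).
Place (depth 1) sits above C-Place (depth 2), making Process 1 the one with the higher spreading node.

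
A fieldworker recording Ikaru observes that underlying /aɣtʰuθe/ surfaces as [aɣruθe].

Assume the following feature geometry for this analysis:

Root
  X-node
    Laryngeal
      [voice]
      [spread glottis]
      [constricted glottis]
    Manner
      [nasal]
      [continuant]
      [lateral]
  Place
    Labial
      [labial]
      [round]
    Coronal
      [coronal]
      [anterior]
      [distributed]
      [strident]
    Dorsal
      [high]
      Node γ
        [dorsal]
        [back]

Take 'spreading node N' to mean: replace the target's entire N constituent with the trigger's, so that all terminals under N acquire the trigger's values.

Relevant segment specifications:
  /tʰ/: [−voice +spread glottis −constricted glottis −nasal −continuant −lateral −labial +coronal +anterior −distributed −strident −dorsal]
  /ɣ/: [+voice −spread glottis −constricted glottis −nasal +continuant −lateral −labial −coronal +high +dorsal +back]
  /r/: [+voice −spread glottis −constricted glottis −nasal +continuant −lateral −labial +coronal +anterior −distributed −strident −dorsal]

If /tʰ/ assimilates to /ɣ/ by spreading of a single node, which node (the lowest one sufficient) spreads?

X-node

/tʰ/ and [r] differ in [voice], [spread glottis], [continuant]; every other specified feature is identical.
In this geometry the lowest node dominating all of them is X-node: every daughter of X-node dominates only a proper subset, so no lower node suffices.
If X-node spreads, every terminal under it takes /ɣ/'s value, producing [r] as observed.
Since [coronal], [dorsal] are preserved even though /ɣ/ disagrees there, no node above X-node spread.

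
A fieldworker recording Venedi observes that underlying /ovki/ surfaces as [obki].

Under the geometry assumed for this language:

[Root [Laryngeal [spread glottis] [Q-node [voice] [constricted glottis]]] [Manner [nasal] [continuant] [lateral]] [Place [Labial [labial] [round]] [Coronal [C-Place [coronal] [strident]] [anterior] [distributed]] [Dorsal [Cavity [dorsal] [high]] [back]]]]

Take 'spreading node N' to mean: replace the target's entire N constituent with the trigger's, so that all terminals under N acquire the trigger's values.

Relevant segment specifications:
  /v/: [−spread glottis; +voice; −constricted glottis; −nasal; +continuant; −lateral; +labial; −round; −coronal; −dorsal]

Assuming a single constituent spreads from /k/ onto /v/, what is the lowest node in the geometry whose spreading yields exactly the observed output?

[continuant]

/v/ and [b] differ in [continuant]; every other specified feature is identical.
Since just one terminal is affected and it takes /k/'s value, spreading the terminal [continuant] alone is sufficient and minimal.
Features on which the two segments disagree outside [continuant], such as [dorsal], [voice], are unchanged — nothing dominating them spread, and [continuant] is the minimal sufficient constituent.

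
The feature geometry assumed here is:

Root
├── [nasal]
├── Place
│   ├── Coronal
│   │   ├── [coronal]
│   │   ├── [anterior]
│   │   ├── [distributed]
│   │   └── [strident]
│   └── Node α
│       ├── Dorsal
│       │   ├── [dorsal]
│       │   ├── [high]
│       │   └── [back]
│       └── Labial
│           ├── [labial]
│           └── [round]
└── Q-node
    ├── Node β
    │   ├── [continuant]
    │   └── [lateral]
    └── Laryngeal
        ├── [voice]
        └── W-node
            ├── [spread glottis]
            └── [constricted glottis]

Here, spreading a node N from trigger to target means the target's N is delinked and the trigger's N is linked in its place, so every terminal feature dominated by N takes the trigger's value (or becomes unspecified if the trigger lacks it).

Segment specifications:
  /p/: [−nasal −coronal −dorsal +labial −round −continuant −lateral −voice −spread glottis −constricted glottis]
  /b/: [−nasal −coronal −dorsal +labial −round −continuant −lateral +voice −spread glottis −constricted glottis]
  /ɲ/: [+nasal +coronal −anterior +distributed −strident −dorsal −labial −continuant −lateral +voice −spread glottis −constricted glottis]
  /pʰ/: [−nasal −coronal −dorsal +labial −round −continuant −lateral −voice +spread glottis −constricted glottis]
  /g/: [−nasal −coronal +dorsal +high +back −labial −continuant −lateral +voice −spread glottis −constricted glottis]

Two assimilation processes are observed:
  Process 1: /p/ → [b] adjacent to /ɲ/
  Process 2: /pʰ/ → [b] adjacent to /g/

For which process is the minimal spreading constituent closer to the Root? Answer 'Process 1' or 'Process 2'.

Process 2

In Process 1, [voice] changes, so the minimal spreading node is [voice] at depth 3.
Process 2: the features that change are [voice], [spread glottis]; the minimal node is Laryngeal (depth 2).
Depth 2 < depth 3; Process 2 involves the structurally higher constituent Laryngeal.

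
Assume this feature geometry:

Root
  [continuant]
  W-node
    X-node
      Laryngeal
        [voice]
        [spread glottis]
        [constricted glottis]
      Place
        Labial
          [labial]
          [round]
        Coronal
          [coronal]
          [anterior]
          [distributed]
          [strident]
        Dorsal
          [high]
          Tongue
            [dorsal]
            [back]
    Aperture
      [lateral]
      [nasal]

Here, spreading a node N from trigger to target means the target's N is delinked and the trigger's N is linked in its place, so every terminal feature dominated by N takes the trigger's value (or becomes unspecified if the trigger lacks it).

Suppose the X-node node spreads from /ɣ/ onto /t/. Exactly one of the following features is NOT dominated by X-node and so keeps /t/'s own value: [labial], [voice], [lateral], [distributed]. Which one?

[lateral]

X-node dominates exactly [voice], [spread glottis], [constricted glottis], [labial], [round], [coronal], [anterior], [distributed], [strident], [high], [dorsal], [back].
[labial], [voice], [distributed] all lie under X-node, so they are overwritten when X-node spreads.
[lateral] is not within the X-node subtree (it hangs from Aperture), so /t/'s [lateral] value survives.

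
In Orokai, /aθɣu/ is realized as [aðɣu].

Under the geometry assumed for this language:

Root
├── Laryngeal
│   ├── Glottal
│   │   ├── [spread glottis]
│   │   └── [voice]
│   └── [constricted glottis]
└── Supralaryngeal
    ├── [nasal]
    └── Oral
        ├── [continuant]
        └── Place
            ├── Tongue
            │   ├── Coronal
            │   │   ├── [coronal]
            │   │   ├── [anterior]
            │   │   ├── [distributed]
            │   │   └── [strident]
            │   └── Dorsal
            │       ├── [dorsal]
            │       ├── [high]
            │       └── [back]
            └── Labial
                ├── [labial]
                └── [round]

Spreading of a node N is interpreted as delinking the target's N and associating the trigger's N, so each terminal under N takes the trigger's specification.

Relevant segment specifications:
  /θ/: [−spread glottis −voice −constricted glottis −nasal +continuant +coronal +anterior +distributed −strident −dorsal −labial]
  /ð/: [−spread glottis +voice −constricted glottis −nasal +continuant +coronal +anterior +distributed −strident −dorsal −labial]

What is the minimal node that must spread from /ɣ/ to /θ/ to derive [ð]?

[voice]

/θ/ and [ð] differ in [voice]; every other specified feature is identical.
Only a single terminal changes, and /ɣ/ supplies the new value, so [voice] itself is the minimal spreading constituent.
[dorsal], [coronal] stay as in /θ/ although /ɣ/ differs there, so no node dominating them spread; among the remaining candidates [voice] is the lowest that derives the output.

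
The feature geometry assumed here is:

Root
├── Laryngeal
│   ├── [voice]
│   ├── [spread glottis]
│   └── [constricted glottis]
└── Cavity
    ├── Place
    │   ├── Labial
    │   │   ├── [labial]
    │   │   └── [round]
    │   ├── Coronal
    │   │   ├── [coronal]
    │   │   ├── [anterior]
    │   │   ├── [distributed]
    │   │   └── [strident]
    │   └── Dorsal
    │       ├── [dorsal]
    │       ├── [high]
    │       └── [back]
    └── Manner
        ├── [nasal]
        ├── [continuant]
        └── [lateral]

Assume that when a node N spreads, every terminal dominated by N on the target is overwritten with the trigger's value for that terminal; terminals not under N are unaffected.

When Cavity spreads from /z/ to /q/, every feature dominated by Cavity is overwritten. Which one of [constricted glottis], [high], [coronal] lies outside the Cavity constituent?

The terminals dominated by Cavity are [labial], [round], [coronal], [anterior], [distributed], [strident], [dorsal], [high], [back], [nasal], [continuant], [lateral].
Spreading Cavity replaces [high], [coronal] with the trigger's values, since each sits inside the Cavity constituent.
[constricted glottis] is not within the Cavity subtree (it hangs from Laryngeal), so /q/'s [constricted glottis] value survives.

[constricted glottis]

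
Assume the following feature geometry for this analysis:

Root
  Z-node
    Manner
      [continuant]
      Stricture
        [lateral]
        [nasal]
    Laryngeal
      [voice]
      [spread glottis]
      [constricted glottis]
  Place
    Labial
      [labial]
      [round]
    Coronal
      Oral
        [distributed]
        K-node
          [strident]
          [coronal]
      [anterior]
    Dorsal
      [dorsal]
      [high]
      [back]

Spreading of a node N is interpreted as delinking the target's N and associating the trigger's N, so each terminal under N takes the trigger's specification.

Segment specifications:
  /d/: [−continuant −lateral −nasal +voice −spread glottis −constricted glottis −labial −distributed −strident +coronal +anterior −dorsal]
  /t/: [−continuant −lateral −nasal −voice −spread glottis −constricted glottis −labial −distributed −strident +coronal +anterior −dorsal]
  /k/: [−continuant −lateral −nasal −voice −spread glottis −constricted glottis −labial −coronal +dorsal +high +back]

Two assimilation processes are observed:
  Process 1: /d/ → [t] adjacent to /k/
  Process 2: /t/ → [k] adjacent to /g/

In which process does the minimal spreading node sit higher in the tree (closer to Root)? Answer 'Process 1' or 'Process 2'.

Process 2

In Process 1, [voice] changes, so the minimal spreading node is [voice] at depth 3.
Process 2: the features that change are [coronal], [anterior], [distributed], [strident], [dorsal], [high], [back]; the minimal node is Place (depth 1).
Place is closer to Root than [voice], so Process 2 spreads the higher node.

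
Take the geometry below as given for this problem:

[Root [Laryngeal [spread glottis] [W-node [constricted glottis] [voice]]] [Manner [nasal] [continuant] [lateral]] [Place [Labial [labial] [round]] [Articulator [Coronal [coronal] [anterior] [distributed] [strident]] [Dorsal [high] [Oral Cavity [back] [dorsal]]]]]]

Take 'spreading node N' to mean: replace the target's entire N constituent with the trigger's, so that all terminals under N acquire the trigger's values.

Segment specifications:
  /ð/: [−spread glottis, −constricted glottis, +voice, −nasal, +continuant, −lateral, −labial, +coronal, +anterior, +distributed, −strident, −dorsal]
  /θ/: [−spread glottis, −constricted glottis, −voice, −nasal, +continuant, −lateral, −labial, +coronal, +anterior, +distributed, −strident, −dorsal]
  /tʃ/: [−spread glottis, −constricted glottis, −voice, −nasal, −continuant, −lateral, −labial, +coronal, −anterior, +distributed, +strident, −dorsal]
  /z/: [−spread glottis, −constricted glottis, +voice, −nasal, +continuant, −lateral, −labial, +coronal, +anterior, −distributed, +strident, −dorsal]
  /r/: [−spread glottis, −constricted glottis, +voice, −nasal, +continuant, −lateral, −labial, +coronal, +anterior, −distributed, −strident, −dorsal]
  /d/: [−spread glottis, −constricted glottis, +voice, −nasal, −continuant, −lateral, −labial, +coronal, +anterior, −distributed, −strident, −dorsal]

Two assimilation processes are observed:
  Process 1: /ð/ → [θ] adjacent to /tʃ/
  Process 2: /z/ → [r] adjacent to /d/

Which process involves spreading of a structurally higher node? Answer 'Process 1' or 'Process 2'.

Process 1 alters [voice]; the lowest dominating node is [voice] (depth 3 from Root).
In Process 2, [strident] changes, so the minimal spreading node is [strident] at depth 4.
[voice] is closer to Root than [strident], so Process 1 spreads the higher node.

Process 1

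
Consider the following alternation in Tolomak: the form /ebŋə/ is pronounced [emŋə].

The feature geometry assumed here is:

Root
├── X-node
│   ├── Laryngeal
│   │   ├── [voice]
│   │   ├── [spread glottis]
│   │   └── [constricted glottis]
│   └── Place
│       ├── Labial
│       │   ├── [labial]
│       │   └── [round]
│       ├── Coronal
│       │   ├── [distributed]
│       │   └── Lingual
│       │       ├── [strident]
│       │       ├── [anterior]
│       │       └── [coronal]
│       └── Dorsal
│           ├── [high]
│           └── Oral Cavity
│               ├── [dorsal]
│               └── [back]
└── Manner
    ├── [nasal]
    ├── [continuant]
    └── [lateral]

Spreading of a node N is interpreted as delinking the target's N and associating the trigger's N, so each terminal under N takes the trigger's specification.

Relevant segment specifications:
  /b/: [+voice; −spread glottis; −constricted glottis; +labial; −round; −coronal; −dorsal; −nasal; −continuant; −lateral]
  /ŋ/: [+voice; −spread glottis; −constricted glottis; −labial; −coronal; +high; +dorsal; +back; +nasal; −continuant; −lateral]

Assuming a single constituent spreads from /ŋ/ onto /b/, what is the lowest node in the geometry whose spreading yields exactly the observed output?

[nasal]

The alternation /b/ → [m] changes [nasal] and nothing else.
Since just one terminal is affected and it takes /ŋ/'s value, spreading the terminal [nasal] alone is sufficient and minimal.
Features on which the two segments disagree outside [nasal], such as [dorsal], [labial], are unchanged — nothing dominating them spread, and [nasal] is the minimal sufficient constituent.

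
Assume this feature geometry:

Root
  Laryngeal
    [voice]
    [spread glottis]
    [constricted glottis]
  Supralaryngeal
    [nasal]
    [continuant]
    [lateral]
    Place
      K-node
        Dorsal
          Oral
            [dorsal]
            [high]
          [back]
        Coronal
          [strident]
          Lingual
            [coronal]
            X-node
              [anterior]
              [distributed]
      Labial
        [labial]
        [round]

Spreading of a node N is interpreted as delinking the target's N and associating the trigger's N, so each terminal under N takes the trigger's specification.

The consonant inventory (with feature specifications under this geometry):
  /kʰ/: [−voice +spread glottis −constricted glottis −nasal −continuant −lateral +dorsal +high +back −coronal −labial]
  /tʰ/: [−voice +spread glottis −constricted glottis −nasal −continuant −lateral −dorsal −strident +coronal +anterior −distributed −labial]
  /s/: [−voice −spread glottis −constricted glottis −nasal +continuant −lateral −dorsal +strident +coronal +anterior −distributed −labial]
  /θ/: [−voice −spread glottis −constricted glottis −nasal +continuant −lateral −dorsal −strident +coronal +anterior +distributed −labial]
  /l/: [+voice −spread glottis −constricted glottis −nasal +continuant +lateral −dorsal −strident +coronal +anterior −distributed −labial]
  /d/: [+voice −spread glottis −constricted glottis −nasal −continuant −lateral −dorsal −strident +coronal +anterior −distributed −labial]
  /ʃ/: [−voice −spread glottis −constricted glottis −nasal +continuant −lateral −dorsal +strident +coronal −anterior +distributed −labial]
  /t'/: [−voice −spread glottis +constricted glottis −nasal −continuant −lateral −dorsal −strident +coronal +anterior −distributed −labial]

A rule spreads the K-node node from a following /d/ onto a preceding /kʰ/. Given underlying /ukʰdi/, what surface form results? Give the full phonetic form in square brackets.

The K-node node dominates the terminals [dorsal], [high], [back], [strident], [coronal], [anterior], [distributed].
After delinking /kʰ/'s K-node and linking /d/'s, the affected terminals become [−dorsal], [−strident], [+coronal], [+anterior], [−distributed]; [voice], [spread glottis], [constricted glottis], … (outside K-node) are retained from /kʰ/.
This feature bundle is that of [tʰ], so /ukʰdi/ surfaces as [utʰdi].

[utʰdi]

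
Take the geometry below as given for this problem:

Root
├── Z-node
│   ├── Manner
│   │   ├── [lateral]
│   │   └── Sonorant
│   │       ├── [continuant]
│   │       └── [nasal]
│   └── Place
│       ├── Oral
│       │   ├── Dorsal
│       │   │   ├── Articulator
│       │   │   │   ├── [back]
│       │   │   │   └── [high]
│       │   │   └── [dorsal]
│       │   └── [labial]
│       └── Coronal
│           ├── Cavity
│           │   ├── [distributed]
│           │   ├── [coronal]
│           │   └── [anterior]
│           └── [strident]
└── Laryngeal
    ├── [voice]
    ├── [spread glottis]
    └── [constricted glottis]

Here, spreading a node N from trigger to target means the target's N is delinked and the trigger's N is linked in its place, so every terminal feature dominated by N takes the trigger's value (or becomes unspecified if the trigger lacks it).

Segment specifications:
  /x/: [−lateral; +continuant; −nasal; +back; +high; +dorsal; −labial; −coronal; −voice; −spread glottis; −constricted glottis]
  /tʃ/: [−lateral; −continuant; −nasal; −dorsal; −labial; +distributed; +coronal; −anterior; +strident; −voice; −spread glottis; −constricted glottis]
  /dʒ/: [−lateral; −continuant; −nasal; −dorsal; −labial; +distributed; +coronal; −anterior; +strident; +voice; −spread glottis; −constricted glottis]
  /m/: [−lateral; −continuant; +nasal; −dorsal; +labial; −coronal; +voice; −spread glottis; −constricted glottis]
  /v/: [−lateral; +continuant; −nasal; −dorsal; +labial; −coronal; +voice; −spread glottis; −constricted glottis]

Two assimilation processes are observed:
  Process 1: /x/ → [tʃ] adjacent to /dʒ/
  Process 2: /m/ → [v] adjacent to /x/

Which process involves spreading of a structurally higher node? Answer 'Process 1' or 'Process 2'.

Process 1

Process 1: the features that change are [continuant], [coronal], [anterior], [distributed], [strident], [dorsal], [high], [back]; the minimal node is Z-node (depth 1).
Process 2: the features that change are [nasal], [continuant]; the minimal node is Sonorant (depth 3).
Depth 1 < depth 3; Process 1 involves the structurally higher constituent Z-node.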